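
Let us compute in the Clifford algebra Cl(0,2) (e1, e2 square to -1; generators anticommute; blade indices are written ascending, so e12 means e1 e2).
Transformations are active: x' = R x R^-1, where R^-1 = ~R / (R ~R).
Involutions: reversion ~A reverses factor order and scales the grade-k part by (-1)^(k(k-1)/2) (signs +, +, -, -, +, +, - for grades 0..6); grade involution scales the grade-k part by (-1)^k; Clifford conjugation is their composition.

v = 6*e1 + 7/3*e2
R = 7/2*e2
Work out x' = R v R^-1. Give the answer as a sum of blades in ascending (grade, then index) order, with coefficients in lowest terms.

~R = 7/2*e2, and R ~R = -49/4, so R^-1 = ~R / (-49/4).
R v = -49/6 - 21*e12
Answer: -6*e1 + 7/3*e2


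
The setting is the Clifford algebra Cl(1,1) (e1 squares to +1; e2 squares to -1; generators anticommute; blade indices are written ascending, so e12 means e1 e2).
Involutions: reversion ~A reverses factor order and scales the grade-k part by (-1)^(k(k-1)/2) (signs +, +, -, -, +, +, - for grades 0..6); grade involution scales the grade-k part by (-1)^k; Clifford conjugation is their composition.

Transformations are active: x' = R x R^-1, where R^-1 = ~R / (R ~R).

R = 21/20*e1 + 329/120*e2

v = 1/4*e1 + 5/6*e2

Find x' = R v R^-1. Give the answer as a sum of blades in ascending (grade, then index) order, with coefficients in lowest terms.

~R = 21/20*e1 + 329/120*e2, and R ~R = -18473/2880, so R^-1 = ~R / (-18473/2880).
R v = -91/45 + 91/480*e12
Answer: 239/580*e1 + 779/870*e2


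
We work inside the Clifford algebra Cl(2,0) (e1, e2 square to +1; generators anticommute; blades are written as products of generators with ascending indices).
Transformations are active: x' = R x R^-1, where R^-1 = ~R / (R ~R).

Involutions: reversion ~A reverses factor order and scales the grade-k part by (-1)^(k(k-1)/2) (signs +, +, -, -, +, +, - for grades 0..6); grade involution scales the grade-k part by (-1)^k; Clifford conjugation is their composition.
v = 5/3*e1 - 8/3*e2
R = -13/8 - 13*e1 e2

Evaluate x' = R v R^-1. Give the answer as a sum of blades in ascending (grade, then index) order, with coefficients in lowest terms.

~R = -13/8 + 13*e1 e2, and R ~R = 10985/64, so R^-1 = ~R / (10985/64).
R v = 767/24*e1 + 26*e2
Answer: -443/195*e1 + 424/195*e2


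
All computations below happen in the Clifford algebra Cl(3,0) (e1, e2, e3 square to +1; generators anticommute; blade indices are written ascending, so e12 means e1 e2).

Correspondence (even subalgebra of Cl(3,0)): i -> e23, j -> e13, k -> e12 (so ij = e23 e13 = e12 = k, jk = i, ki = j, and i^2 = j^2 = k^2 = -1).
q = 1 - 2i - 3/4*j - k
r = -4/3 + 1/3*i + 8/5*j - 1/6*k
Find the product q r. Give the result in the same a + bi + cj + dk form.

In blades: q = 1 - e12 - 3/4*e13 - 2*e23, r = -4/3 - 1/6*e12 + 8/5*e13 + 1/3*e23.
Distribute q over r term by term (generator squares from the signature, products reordered to ascending indices): (1)*r = -4/3 - 1/6*e12 + 8/5*e13 + 1/3*e23; (-e12)*r = -1/6 + 4/3*e12 - 1/3*e13 + 8/5*e23; (-3/4*e13)*r = 6/5 + 1/4*e12 + e13 + 1/8*e23; (-2*e23)*r = 2/3 - 16/5*e12 - 1/3*e13 + 8/3*e23.
Sum: 11/30 - 107/60*e12 + 29/15*e13 + 189/40*e23; translating back through the correspondence:
Answer: 11/30 + 189/40*i + 29/15*j - 107/60*k


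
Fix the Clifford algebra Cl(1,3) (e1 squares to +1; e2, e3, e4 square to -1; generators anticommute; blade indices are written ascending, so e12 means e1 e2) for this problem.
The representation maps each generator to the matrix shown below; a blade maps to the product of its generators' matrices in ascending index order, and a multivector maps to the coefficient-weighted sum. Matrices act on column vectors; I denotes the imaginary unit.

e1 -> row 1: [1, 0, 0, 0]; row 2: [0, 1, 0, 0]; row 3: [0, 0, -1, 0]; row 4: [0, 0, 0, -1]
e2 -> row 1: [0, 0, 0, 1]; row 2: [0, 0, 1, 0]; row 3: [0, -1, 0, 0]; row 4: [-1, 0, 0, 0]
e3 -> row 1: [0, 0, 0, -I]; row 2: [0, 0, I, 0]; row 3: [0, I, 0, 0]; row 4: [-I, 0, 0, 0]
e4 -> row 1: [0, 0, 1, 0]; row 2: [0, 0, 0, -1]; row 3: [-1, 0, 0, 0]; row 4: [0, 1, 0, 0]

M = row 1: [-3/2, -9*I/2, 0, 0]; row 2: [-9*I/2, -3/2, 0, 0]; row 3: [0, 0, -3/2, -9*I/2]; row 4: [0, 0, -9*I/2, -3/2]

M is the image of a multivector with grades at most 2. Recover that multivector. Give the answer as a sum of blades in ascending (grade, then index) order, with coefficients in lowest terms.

Method: the blade images are trace-orthogonal — tr(rho(e_A) rho(e_B)^-1) = 4 if A = B and 0 otherwise — and rho(e_A)^-1 = (e_A)^2 * rho(e_A) with (e_A)^2 = +1 or -1, so the coefficient of e_A in the preimage is (e_A)^2 * tr(M rho(e_A))/4.
Nonzero projections over blades of grade <= 2: 1: (1)^2 = +1, tr(M 1) = -6, coefficient -3/2; e34: (e34)^2 = -1, tr(M rho(e34)) = -18, coefficient 9/2. Every other blade of grade <= 2 projects to 0.
Answer: -3/2 + 9/2*e34


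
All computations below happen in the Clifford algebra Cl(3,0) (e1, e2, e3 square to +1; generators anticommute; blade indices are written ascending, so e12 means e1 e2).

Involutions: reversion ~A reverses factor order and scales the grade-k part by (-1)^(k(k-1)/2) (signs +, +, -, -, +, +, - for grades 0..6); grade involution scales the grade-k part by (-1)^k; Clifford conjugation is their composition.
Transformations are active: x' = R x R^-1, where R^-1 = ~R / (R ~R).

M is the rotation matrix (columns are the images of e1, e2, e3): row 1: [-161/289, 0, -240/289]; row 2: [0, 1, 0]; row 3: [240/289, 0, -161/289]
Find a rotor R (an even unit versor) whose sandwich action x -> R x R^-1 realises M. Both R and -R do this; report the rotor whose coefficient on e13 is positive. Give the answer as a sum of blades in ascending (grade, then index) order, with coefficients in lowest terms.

Method: write R = a + b12*e12 + b13*e13 + b23*e23 with a^2 + b12^2 + b13^2 + b23^2 = 1 (so R^-1 = ~R). Expanding the columns R e_j ~R gives tr M = 4a^2 - 1 and, from the antisymmetric part, M21 - M12 = -4a*b12, M13 - M31 = 4a*b13, M32 - M23 = -4a*b23.
Here tr M = -33/289, so a^2 = (1 + tr M)/4 = 64/289 and a = ±8/17. Taking a = 8/17: M21 - M12 = 0, M13 - M31 = -480/289, M32 - M23 = 0, giving b12 = 0, b13 = -15/17, b23 = 0, i.e. R = 8/17 - 15/17*e13.
Its e13 coefficient is negative, so report the other preimage -R.
Answer: -8/17 + 15/17*e13. Sheet selection: the two-to-one cover makes ±R indistinguishable at the matrix level (trace -33/289), so uniqueness comes from the required sign on e13.


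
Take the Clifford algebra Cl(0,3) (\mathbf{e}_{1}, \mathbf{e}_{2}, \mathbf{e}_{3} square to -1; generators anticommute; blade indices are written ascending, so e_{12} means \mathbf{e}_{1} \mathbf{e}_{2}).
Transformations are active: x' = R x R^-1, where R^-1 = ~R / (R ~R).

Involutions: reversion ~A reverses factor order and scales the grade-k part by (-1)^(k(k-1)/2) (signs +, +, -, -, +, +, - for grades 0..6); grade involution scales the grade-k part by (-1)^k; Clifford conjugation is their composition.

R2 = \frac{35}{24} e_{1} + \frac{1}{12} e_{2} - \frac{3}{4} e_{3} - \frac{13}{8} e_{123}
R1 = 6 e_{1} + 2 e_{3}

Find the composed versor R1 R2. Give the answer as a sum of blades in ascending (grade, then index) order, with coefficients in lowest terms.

Distribute over the terms of R1 (each basis-blade product reordered to ascending indices, repeated generators contracted through their squares):
(6 e_{1}) R2 = -\frac{35}{4} + \frac{1}{2} e_{12} - \frac{9}{2} e_{13} + \frac{39}{4} e_{23}
(2 e_{3}) R2 = \frac{3}{2} + \frac{13}{4} e_{12} - \frac{35}{12} e_{13} - \frac{1}{6} e_{23}
Summing the partial products and collecting blades:
Answer: -\frac{29}{4} + \frac{15}{4} e_{12} - \frac{89}{12} e_{13} + \frac{115}{12} e_{23}


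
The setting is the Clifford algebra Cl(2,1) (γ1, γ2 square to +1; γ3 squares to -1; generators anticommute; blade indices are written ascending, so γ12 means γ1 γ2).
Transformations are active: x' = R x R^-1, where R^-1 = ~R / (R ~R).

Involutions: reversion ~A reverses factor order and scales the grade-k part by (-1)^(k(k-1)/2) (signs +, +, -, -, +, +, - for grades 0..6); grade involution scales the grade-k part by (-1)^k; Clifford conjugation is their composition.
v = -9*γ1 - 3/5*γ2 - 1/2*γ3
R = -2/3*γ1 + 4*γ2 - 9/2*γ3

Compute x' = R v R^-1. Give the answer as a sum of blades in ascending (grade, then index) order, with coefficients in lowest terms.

~R = -2/3*γ1 + 4*γ2 - 9/2*γ3, and R ~R = -137/36, so R^-1 = ~R / (-137/36).
R v = 27/20 + 182/5*γ12 - 241/6*γ13 - 47/10*γ23
Answer: 6489/685*γ1 - 1533/685*γ2 + 5059/1370*γ3


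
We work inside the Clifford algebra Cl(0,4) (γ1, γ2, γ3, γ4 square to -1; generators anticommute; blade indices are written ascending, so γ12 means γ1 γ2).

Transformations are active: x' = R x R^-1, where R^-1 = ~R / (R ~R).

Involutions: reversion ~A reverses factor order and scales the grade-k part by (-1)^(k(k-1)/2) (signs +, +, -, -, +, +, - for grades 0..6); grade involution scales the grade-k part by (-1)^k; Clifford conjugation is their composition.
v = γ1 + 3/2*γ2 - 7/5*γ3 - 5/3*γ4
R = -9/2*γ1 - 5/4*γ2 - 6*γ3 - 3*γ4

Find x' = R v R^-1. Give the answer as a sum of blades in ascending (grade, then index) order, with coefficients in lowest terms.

~R = -9/2*γ1 - 5/4*γ2 - 6*γ3 - 3*γ4, and R ~R = -1069/16, so R^-1 = ~R / (-1069/16).
R v = -281/40 - 11/2*γ12 + 123/10*γ13 + 21/2*γ14 + 43/4*γ23 + 79/12*γ24 + 29/5*γ34
Answer: -10403/5345*γ1 - 3769/2138*γ2 + 739/5345*γ3 + 16609/16035*γ4


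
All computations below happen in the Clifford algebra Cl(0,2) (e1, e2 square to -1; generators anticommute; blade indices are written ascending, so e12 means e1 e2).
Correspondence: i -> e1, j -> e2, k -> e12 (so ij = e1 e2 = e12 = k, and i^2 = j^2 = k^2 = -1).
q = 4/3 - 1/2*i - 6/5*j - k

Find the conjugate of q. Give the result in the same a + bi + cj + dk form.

In blades: q = 4/3 - 1/2*e1 - 6/5*e2 - e12.
Conjugation here is Clifford conjugation: the scalar is fixed and the grade-1 and grade-2 blades all flip sign, giving 4/3 + 1/2*e1 + 6/5*e2 + e12; translating back:
Answer: 4/3 + 1/2*i + 6/5*j + k


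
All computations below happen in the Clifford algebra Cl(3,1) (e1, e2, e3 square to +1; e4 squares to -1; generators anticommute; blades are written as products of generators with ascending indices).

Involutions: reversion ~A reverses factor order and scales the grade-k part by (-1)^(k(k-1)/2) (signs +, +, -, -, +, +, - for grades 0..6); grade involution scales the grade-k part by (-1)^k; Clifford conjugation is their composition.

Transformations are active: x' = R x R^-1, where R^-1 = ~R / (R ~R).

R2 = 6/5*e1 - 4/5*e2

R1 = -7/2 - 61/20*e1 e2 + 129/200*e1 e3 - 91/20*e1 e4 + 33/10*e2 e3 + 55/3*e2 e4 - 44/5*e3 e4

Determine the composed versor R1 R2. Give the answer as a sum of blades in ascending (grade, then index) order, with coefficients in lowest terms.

Distribute over the terms of R2 (each basis-blade product reordered to ascending indices, repeated generators contracted through their squares):
R1 (6/5*e1) = -21/5*e1 + 183/50*e2 - 387/500*e3 + 273/50*e4 + 99/25*e1 e2 e3 + 22*e1 e2 e4 - 264/25*e1 e3 e4
R1 (-4/5*e2) = 61/25*e1 + 14/5*e2 + 66/25*e3 + 44/3*e4 + 129/250*e1 e2 e3 - 91/25*e1 e2 e4 + 176/25*e2 e3 e4
Summing the partial products and collecting blades:
Answer: -44/25*e1 + 323/50*e2 + 933/500*e3 + 3019/150*e4 + 1119/250*e1 e2 e3 + 459/25*e1 e2 e4 - 264/25*e1 e3 e4 + 176/25*e2 e3 e4


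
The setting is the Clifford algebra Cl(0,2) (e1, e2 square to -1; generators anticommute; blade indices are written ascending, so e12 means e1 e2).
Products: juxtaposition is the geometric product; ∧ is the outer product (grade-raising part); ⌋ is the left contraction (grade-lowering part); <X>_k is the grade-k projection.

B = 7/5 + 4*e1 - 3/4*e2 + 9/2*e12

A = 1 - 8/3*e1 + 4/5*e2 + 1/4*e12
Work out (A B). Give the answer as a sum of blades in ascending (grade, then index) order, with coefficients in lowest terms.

step 1: 277/24 + 973/240*e1 + 1337/100*e2 + 73/20*e12
Answer: 277/24 + 973/240*e1 + 1337/100*e2 + 73/20*e12


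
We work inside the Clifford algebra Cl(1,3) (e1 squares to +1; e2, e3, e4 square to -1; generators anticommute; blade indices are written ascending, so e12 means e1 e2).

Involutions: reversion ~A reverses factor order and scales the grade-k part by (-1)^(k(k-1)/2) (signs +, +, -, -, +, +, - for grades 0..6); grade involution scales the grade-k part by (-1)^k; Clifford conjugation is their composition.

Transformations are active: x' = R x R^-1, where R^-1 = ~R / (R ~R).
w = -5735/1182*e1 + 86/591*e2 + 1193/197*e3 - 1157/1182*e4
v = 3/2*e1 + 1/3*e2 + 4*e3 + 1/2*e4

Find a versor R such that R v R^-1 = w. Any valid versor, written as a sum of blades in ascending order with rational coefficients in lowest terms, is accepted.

Why this works: both vectors square to -127/9, so q(v) = q(w) and R = v + w = -1981/591*e1 + 283/591*e2 + 1981/197*e3 - 283/591*e4 carries v to w — its own direction survives, the complement (v - w)/2 flips.
Answer: -1981/591*e1 + 283/591*e2 + 1981/197*e3 - 283/591*e4


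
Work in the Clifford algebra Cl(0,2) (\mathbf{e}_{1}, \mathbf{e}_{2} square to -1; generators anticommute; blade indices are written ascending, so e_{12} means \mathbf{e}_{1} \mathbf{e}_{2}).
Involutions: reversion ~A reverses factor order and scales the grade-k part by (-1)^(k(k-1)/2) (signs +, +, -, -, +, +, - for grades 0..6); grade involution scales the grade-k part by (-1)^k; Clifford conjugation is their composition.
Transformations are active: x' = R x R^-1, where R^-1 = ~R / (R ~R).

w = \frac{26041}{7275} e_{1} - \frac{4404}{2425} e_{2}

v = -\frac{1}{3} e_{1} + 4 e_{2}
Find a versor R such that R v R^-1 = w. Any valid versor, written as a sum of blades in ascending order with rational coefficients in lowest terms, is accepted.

Take R = v + w = \frac{7872}{2425} e_{1} + \frac{5296}{2425} e_{2}. Because q(v) = q(w) = -\frac{145}{9}, conjugation by R sends v exactly to w.
Answer: \frac{7872}{2425} e_{1} + \frac{5296}{2425} e_{2}


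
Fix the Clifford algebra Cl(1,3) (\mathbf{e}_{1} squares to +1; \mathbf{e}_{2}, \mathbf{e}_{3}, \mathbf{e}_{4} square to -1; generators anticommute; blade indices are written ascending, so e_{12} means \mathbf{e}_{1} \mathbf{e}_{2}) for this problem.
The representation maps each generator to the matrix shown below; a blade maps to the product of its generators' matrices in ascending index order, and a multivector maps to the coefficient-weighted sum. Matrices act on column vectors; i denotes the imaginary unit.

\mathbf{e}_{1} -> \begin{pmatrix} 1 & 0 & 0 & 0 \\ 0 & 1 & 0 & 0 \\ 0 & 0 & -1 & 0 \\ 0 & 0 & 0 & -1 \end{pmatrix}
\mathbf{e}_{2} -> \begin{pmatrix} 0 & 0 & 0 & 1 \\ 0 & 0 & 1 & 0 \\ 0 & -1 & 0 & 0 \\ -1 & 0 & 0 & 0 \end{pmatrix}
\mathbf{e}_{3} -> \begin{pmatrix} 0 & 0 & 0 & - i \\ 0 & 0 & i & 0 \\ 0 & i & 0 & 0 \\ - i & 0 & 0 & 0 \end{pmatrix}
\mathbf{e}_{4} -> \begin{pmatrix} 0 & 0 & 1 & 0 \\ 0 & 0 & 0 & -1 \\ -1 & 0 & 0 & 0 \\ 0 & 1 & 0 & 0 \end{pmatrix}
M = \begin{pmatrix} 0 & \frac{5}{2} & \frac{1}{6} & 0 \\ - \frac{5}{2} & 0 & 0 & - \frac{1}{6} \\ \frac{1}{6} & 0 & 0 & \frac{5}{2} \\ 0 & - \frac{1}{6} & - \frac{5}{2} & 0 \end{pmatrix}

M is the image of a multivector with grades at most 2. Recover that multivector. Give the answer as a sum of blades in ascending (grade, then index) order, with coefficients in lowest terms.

Method: the blade images are trace-orthogonal — tr(rho(e_A) rho(e_B)^-1) = 4 if A = B and 0 otherwise — and rho(e_A)^-1 = (e_A)^2 * rho(e_A) with (e_A)^2 = +1 or -1, so the coefficient of e_A in the preimage is (e_A)^2 * tr(M rho(e_A))/4.
Nonzero projections over blades of grade <= 2: e_{14}: (e_{14})^2 = +1, tr(M rho(e_{14})) = \frac{2}{3}, coefficient \frac{1}{6}; e_{24}: (e_{24})^2 = -1, tr(M rho(e_{24})) = -10, coefficient \frac{5}{2}. Every other blade of grade <= 2 projects to 0.
Answer: \frac{1}{6} e_{14} + \frac{5}{2} e_{24}


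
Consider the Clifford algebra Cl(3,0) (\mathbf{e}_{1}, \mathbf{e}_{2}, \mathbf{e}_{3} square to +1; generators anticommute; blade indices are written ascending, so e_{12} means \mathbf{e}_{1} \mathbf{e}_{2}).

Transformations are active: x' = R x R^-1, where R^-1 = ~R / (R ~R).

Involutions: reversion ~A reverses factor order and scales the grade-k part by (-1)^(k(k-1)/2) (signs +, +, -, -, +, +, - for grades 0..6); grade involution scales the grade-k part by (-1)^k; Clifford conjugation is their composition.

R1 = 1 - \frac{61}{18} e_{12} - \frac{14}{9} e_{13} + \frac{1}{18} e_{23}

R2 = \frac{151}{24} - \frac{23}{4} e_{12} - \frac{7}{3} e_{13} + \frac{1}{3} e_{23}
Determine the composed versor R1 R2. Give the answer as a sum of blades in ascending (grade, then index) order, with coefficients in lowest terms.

Distribute over the terms of R1 (each basis-blade product reordered to ascending indices, repeated generators contracted through their squares):
(1) R2 = \frac{151}{24} - \frac{23}{4} e_{12} - \frac{7}{3} e_{13} + \frac{1}{3} e_{23}
(-\frac{61}{18} e_{12}) R2 = -\frac{1403}{72} - \frac{9211}{432} e_{12} - \frac{61}{54} e_{13} - \frac{427}{54} e_{23}
(-\frac{14}{9} e_{13}) R2 = -\frac{98}{27} + \frac{14}{27} e_{12} - \frac{1057}{108} e_{13} + \frac{161}{18} e_{23}
(\frac{1}{18} e_{23}) R2 = -\frac{1}{54} - \frac{7}{54} e_{12} + \frac{23}{72} e_{13} + \frac{151}{432} e_{23}
Summing the partial products and collecting blades:
Answer: -\frac{1819}{108} - \frac{11527}{432} e_{12} - \frac{931}{72} e_{13} + \frac{743}{432} e_{23}


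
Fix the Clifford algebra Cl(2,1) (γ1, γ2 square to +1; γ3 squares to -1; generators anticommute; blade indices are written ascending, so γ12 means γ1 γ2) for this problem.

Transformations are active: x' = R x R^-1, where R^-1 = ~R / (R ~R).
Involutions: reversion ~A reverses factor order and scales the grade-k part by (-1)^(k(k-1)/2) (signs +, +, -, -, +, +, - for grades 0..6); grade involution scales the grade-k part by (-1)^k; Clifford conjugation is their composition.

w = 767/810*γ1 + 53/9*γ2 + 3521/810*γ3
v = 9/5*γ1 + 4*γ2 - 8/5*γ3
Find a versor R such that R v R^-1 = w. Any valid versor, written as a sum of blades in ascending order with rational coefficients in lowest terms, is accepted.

Why this works: both vectors square to 417/25, so q(v) = q(w) and R = v + w = 445/162*γ1 + 89/9*γ2 + 445/162*γ3 carries v to w — its own direction survives, the complement (v - w)/2 flips.
Answer: 445/162*γ1 + 89/9*γ2 + 445/162*γ3


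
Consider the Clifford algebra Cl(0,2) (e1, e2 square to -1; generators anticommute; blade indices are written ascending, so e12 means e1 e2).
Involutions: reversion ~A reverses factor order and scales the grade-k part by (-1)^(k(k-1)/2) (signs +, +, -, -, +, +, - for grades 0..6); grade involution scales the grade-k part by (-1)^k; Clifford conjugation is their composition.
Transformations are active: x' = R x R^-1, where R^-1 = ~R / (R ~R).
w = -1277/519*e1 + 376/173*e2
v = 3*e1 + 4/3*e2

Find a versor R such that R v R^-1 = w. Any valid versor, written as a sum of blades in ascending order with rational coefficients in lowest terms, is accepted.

Construction: equal norms (both -97/9) license R = v + w = 280/519*e1 + 1820/519*e2 — nothing changes along that direction, while (v - w)/2 changes sign, so v maps onto w.
Answer: 280/519*e1 + 1820/519*e2


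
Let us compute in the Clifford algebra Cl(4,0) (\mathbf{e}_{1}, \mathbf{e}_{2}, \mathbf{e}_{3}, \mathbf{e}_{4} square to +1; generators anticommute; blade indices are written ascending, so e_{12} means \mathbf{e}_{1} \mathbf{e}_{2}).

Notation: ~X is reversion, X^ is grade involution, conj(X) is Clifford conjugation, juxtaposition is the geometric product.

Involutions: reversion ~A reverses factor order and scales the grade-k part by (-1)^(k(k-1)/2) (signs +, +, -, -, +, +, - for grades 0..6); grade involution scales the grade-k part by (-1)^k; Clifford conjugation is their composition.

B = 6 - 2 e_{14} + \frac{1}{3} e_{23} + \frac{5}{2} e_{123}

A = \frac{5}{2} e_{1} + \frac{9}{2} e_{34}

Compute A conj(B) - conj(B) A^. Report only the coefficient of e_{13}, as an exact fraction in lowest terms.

first term: 15 e_{1} + 5 e_{4} + 9 e_{13} + \frac{25}{4} e_{23} + \frac{3}{2} e_{24} + 27 e_{34} - \frac{5}{6} e_{123} - \frac{45}{4} e_{124}
second term: -15 e_{1} + 5 e_{4} - 9 e_{13} - \frac{25}{4} e_{23} - \frac{3}{2} e_{24} + 27 e_{34} + \frac{5}{6} e_{123} + \frac{45}{4} e_{124}
Answer: 18


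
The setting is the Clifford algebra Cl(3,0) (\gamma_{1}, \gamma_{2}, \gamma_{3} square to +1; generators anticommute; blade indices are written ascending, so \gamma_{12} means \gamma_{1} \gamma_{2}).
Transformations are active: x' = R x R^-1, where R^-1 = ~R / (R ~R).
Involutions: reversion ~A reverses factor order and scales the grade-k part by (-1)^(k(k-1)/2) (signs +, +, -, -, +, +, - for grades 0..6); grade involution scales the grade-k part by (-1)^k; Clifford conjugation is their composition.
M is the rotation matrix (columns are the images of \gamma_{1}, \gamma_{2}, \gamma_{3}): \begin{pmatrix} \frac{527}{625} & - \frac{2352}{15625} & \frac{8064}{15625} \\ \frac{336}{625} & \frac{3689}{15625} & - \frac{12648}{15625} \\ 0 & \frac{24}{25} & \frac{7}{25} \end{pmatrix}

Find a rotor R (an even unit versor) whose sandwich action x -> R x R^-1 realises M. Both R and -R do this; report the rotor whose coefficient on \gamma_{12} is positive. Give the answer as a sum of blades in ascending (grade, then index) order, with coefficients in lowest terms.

Method: write R = a + b12*\gamma_{12} + b13*\gamma_{13} + b23*\gamma_{23} with a^2 + b12^2 + b13^2 + b23^2 = 1 (so R^-1 = ~R). Expanding the columns R e_j ~R gives tr M = 4a^2 - 1 and, from the antisymmetric part, M21 - M12 = -4a*b12, M13 - M31 = 4a*b13, M32 - M23 = -4a*b23.
Here tr M = \frac{21239}{15625}, so a^2 = (1 + tr M)/4 = \frac{9216}{15625} and a = ±\frac{96}{125}. Taking a = \frac{96}{125}: M21 - M12 = \frac{10752}{15625}, M13 - M31 = \frac{8064}{15625}, M32 - M23 = \frac{27648}{15625}, giving b12 = -\frac{28}{125}, b13 = \frac{21}{125}, b23 = -\frac{72}{125}, i.e. R = \frac{96}{125} - \frac{28}{125} \gamma_{12} + \frac{21}{125} \gamma_{13} - \frac{72}{125} \gamma_{23}.
Its \gamma_{12} coefficient is negative, so report the other preimage -R.
Answer: -\frac{96}{125} + \frac{28}{125} \gamma_{12} - \frac{21}{125} \gamma_{13} + \frac{72}{125} \gamma_{23}. Uniqueness: Spin(3) -> SO(3) maps R and -R to the same rotation of trace \frac{21239}{15625}; fixing the sign of the \gamma_{12} coefficient removes the ambiguity.


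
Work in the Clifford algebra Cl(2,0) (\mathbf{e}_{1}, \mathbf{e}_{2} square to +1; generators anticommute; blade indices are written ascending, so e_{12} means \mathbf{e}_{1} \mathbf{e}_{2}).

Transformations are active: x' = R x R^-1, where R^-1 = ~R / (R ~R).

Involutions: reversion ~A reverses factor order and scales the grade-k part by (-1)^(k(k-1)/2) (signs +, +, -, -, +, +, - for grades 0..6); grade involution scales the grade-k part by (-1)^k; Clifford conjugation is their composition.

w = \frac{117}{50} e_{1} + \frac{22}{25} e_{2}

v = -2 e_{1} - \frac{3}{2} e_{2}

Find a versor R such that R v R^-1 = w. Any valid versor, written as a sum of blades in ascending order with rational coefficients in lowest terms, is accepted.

Here q(v) = q(w) = \frac{25}{4}; the classical choice R = v + w = \frac{17}{50} e_{1} - \frac{31}{50} e_{2} then realises v -> w under the sandwich.
Answer: \frac{17}{50} e_{1} - \frac{31}{50} e_{2}


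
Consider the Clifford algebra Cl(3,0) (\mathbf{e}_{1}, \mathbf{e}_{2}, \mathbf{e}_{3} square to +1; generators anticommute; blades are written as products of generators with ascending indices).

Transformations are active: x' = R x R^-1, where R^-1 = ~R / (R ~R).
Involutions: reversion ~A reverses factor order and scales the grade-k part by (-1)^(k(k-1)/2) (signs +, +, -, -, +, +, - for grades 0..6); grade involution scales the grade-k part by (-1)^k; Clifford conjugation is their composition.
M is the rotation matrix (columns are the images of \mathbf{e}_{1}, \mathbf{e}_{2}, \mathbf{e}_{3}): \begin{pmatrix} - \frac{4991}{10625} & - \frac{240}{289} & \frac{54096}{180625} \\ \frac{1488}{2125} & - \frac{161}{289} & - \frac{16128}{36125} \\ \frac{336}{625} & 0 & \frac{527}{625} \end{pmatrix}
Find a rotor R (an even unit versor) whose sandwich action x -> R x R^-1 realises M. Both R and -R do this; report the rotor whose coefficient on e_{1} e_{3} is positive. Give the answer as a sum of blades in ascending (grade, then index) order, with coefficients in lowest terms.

Method: write R = a + b12*e_{1} e_{2} + b13*e_{1} e_{3} + b23*e_{2} e_{3} with a^2 + b12^2 + b13^2 + b23^2 = 1 (so R^-1 = ~R). Expanding the columns R e_j ~R gives tr M = 4a^2 - 1 and, from the antisymmetric part, M21 - M12 = -4a*b12, M13 - M31 = 4a*b13, M32 - M23 = -4a*b23.
Here tr M = -\frac{33169}{180625}, so a^2 = (1 + tr M)/4 = \frac{36864}{180625} and a = ±\frac{192}{425}. Taking a = \frac{192}{425}: M21 - M12 = \frac{55296}{36125}, M13 - M31 = -\frac{43008}{180625}, M32 - M23 = \frac{16128}{36125}, giving b12 = -\frac{72}{85}, b13 = -\frac{56}{425}, b23 = -\frac{21}{85}, i.e. R = \frac{192}{425} - \frac{72}{85} e_{1} e_{2} - \frac{56}{425} e_{1} e_{3} - \frac{21}{85} e_{2} e_{3}.
Its e_{1} e_{3} coefficient is negative, so report the other preimage -R.
Answer: -\frac{192}{425} + \frac{72}{85} e_{1} e_{2} + \frac{56}{425} e_{1} e_{3} + \frac{21}{85} e_{2} e_{3}. Recall the cover is two-to-one: with M of trace -\frac{33169}{180625}, both preimages act alike, and the stated e_{1} e_{3} sign chooses the sheet.


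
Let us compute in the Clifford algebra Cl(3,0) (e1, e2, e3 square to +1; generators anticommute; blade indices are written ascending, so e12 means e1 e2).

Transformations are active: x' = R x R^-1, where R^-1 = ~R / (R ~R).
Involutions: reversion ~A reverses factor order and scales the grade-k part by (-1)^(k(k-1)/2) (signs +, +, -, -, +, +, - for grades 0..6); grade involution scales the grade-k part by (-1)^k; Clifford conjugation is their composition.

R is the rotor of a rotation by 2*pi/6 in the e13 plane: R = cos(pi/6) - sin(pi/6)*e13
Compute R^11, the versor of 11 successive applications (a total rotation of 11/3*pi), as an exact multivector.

Because a rotor carries half the rotation angle, composing 11 copies of this e13-plane rotor multiplies the phase: 11*(pi/6) = 11*pi/6, hence R^11 = cos(11*pi/6) - sin(11*pi/6)*e13.
cos(11*pi/6) = sqrt(3)/2 and sin(11*pi/6) = -1/2, so R^11 = sqrt(3)/2 + 1/2*e13. The net rotation is 5/3*pi (after discarding 1 full turn, each of which contributes a factor -1 to the rotor); the rotor keeps the half-angle phase exactly.
Answer: sqrt(3)/2 + 1/2*e13


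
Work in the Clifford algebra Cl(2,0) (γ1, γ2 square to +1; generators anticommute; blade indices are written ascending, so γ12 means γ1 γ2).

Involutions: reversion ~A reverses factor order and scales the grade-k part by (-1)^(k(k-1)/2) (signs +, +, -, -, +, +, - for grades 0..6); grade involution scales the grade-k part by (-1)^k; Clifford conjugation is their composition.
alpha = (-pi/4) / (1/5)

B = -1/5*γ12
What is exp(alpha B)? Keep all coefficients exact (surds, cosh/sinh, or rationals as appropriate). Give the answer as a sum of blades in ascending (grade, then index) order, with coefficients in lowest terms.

B^2 = (-1/5)^2*(γ12)^2 = 1/25*(-1) = -1/25 (a basis 2-blade squares to minus the product of its generators' squares).
B^2 = -1/25 — B^2 < 0, so the exponential closes trigonometrically: l = 1/5, alpha*l = -pi/4, so exp(alpha B) = cos(-pi/4) + (sin(-pi/4)/(1/5))*B = sqrt(2)/2 + (-5*sqrt(2)/2)*B.
Answer: sqrt(2)/2 + sqrt(2)/2*γ12


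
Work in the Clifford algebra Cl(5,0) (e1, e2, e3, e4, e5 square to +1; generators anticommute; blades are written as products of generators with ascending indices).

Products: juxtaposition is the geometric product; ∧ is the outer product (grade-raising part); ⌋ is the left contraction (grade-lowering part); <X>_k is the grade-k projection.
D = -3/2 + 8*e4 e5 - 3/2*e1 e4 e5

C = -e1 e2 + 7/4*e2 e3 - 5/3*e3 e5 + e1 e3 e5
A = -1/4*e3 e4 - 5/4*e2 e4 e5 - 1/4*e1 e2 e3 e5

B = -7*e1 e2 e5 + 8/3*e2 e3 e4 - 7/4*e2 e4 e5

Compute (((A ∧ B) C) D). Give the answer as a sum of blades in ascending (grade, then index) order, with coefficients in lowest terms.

step 1: 7/4*e1 e2 e3 e4 e5
step 2: 7/4*e2 e4 - 35/12*e1 e2 e4 - 49/16*e1 e4 e5 + 7/4*e3 e4 e5
step 3: -147/32 + 49/2*e1 - 14*e3 - 21/8*e1 e3 - 21/8*e2 e4 + 147/8*e2 e5 + 35/8*e1 e2 e4 - 623/24*e1 e2 e5 + 147/32*e1 e4 e5 - 21/8*e3 e4 e5
Answer: -147/32 + 49/2*e1 - 14*e3 - 21/8*e1 e3 - 21/8*e2 e4 + 147/8*e2 e5 + 35/8*e1 e2 e4 - 623/24*e1 e2 e5 + 147/32*e1 e4 e5 - 21/8*e3 e4 e5


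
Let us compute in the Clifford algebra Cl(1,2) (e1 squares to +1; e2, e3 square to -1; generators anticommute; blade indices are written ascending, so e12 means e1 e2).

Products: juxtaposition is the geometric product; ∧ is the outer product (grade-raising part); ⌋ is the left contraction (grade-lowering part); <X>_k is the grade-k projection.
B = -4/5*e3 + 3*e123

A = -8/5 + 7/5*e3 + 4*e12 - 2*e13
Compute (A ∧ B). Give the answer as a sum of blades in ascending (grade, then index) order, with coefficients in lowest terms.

step 1: 32/25*e3 - 8*e123
Answer: 32/25*e3 - 8*e123


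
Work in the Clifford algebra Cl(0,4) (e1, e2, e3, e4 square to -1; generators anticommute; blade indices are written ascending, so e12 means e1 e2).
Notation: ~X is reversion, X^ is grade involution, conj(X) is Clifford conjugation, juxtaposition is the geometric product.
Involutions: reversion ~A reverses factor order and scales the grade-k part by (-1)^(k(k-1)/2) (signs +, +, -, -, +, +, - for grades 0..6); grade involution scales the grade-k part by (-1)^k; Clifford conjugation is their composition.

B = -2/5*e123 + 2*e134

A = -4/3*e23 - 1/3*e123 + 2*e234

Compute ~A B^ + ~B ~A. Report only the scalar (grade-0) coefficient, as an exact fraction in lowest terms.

first term: 2/15 - 8/15*e1 + 4*e12 - 4/5*e14 - 2/3*e24 + 8/3*e124
second term: 2/15 - 8/15*e1 - 4*e12 + 4/5*e14 + 2/3*e24 - 8/3*e124
Answer: 4/15


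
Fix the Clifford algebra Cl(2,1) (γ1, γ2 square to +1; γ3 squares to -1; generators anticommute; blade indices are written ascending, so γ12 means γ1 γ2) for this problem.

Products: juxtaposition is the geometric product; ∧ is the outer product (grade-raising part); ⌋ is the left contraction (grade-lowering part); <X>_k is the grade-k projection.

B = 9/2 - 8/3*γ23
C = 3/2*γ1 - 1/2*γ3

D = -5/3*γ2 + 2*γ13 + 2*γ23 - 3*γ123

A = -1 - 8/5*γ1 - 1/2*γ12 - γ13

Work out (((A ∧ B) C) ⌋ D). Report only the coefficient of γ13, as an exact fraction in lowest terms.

step 1: -9/2 - 36/5*γ1 - 9/4*γ12 - 9/2*γ13 + 8/3*γ23 + 64/15*γ123
step 2: -54/5 - 9*γ1 + 113/24*γ2 + 9*γ3 + 32/15*γ12 + 18/5*γ13 + 32/5*γ23 + 41/8*γ123
step 3: -29/9 - 6/5*γ1 + 234/5*γ2 - 131/60*γ3 + 27*γ12 - 299/40*γ13 + 27/5*γ23 + 162/5*γ123
Answer: -299/40


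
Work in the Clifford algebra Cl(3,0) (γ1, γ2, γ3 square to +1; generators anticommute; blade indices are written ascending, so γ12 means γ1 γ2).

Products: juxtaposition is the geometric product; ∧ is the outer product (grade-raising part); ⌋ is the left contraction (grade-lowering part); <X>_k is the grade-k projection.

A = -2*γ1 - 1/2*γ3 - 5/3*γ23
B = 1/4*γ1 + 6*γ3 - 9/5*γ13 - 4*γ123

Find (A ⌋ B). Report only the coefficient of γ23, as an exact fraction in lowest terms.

step 1: -7/2 - 227/30*γ1 + 18/5*γ3 + 2*γ12 + 8*γ23
Answer: 8


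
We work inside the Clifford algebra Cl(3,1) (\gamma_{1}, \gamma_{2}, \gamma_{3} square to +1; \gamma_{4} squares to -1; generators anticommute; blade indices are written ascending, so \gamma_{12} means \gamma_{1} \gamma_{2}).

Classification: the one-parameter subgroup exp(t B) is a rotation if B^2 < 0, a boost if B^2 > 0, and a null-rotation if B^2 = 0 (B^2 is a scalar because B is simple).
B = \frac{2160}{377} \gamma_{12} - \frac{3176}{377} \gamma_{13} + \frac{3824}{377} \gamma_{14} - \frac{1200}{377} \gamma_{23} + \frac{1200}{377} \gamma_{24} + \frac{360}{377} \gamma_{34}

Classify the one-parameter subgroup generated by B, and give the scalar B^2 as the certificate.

B^2 term by term: the squares give (\frac{2160}{377})^2*(\gamma_{12})^2 + (-\frac{3176}{377})^2*(\gamma_{13})^2 + (\frac{3824}{377})^2*(\gamma_{14})^2 + (-\frac{1200}{377})^2*(\gamma_{23})^2 + (\frac{1200}{377})^2*(\gamma_{24})^2 + (\frac{360}{377})^2*(\gamma_{34})^2 = \frac{4665600}{142129}*(-1) + \frac{10086976}{142129}*(-1) + \frac{14622976}{142129}*(+1) + \frac{1440000}{142129}*(-1) + \frac{1440000}{142129}*(+1) + \frac{129600}{142129}*(+1) = 0 (each basis 2-blade squares to minus the product of its generators' squares); cross terms between blades sharing an index anticommute and cancel; the commuting (index-disjoint) pairs give grade-4 terms 2*c*c'*(blade product), which cancel blade by blade — \gamma_{1234}: \frac{1555200}{142129} + \frac{7622400}{142129} - \frac{9177600}{142129} = 0 — confirming B is simple. So B^2 = 0.
Answer: null-rotation, certificate B^2 = 0. Because 0 is invariant under every versor sandwich, the classification follows from its sign alone.


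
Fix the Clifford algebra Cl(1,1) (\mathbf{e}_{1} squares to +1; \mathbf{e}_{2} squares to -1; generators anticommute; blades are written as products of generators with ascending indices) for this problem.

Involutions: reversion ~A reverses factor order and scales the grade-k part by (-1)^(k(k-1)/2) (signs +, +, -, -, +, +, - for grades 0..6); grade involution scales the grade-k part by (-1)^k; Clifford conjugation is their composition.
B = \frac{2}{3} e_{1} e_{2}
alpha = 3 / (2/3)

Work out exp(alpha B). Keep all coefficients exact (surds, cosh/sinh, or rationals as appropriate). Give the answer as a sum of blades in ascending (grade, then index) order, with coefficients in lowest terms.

B^2 = (\frac{2}{3})^2*(e_{1} e_{2})^2 = \frac{4}{9}*(+1) = \frac{4}{9} (a basis 2-blade squares to minus the product of its generators' squares).
B^2 = \frac{4}{9} — the series telescopes hyperbolically here: l = \frac{2}{3}, alpha*l = 3, so exp(alpha B) = cosh(3) + (sinh(3)/(\frac{2}{3}))*B = \cosh{\left(3 \right)} + (\frac{3 \sinh{\left(3 \right)}}{2})*B.
Answer: \cosh{\left(3 \right)} + \sinh{\left(3 \right)} e_{1} e_{2}


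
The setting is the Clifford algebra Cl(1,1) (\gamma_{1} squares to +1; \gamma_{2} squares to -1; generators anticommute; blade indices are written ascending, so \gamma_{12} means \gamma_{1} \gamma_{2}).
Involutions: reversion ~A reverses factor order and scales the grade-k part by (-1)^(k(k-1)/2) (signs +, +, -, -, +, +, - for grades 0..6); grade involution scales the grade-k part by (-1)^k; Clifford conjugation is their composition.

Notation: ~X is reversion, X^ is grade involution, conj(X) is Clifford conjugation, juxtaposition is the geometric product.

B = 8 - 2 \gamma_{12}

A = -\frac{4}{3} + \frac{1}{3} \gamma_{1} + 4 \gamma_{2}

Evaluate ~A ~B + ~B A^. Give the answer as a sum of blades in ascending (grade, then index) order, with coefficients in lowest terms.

first term: -\frac{32}{3} + \frac{32}{3} \gamma_{1} + \frac{98}{3} \gamma_{2} - \frac{8}{3} \gamma_{12}
second term: -\frac{32}{3} + \frac{16}{3} \gamma_{1} - \frac{94}{3} \gamma_{2} - \frac{8}{3} \gamma_{12}
Answer: -\frac{64}{3} + 16 \gamma_{1} + \frac{4}{3} \gamma_{2} - \frac{16}{3} \gamma_{12}


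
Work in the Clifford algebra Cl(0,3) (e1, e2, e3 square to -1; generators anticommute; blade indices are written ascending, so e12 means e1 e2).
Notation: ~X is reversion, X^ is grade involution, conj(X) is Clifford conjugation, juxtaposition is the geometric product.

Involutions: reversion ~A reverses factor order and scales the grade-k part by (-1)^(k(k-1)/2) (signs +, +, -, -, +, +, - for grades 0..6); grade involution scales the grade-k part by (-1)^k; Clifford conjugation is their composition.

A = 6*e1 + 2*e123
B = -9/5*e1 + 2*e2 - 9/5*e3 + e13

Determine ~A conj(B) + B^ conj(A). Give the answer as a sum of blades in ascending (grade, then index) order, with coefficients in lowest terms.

first term: -54/5 + 2*e2 + 6*e3 - 42/5*e12 + 74/5*e13 + 18/5*e23
second term: 54/5 + 2*e2 - 6*e3 - 78/5*e12 + 34/5*e13 - 18/5*e23
Answer: 4*e2 - 24*e12 + 108/5*e13


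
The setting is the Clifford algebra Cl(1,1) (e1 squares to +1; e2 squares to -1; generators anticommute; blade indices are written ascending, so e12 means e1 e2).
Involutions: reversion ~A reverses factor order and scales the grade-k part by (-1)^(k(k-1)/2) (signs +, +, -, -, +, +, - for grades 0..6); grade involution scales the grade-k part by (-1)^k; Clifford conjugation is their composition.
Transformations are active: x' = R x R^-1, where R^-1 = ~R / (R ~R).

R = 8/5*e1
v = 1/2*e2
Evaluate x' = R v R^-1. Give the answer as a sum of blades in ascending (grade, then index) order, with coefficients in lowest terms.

~R = 8/5*e1, and R ~R = 64/25, so R^-1 = ~R / (64/25).
R v = 4/5*e12
Answer: -1/2*e2


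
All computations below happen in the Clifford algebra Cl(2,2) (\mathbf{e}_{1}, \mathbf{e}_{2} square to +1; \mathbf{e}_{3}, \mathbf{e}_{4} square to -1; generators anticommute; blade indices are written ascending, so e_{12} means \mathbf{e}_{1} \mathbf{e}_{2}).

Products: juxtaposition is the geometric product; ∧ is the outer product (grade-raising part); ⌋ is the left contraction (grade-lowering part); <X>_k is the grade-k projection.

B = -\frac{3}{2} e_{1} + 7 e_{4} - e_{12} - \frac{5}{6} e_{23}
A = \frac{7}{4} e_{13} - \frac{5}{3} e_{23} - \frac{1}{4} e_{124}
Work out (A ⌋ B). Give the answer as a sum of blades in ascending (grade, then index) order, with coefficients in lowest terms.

step 1: \frac{25}{18}
Answer: \frac{25}{18}


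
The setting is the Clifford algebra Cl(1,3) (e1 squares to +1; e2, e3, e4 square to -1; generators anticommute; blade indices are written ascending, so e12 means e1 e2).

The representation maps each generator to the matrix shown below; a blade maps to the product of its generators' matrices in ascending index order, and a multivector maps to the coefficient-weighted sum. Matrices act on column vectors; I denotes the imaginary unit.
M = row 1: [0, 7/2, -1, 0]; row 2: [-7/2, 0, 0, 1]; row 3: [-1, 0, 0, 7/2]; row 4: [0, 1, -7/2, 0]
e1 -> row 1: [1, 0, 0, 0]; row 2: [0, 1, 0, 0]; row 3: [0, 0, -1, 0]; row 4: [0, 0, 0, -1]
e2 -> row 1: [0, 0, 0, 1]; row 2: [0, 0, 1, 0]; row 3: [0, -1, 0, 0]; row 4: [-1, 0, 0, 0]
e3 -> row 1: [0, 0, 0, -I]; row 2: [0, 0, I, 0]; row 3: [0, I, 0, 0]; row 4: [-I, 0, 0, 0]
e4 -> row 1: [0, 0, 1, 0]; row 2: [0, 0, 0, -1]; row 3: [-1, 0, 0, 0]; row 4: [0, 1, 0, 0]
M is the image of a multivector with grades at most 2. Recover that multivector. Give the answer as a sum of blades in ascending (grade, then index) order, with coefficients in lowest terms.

Method: the blade images are trace-orthogonal — tr(rho(e_A) rho(e_B)^-1) = 4 if A = B and 0 otherwise — and rho(e_A)^-1 = (e_A)^2 * rho(e_A) with (e_A)^2 = +1 or -1, so the coefficient of e_A in the preimage is (e_A)^2 * tr(M rho(e_A))/4.
Nonzero projections over blades of grade <= 2: e14: (e14)^2 = +1, tr(M rho(e14)) = -4, coefficient -1; e24: (e24)^2 = -1, tr(M rho(e24)) = -14, coefficient 7/2. Every other blade of grade <= 2 projects to 0.
Answer: -e14 + 7/2*e24


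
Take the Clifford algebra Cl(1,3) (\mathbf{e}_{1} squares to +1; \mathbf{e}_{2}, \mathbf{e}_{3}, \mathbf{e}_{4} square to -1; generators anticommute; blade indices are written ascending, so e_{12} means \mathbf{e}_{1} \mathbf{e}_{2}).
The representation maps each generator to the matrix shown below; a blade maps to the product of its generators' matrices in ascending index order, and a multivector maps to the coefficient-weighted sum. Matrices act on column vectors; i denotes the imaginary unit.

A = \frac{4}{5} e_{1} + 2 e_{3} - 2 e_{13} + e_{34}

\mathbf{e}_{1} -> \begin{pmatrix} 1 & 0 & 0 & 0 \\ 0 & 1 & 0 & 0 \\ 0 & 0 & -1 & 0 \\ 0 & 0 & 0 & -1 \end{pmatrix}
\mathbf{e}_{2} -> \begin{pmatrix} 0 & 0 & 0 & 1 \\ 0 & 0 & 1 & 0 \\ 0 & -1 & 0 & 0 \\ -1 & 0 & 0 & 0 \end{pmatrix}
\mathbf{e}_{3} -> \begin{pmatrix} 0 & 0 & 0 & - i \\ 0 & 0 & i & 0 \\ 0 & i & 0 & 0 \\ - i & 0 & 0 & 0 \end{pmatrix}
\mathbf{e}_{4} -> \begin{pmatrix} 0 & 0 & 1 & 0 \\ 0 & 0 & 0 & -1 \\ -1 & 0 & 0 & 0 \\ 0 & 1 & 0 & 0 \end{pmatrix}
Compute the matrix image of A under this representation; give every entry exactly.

Bivector images (products of the table entries): rho(e_{13}) = rho(\mathbf{e}_{1})rho(\mathbf{e}_{3}) = \begin{pmatrix} 0 & 0 & 0 & - i \\ 0 & 0 & i & 0 \\ 0 & - i & 0 & 0 \\ i & 0 & 0 & 0 \end{pmatrix}; rho(e_{34}) = rho(\mathbf{e}_{3})rho(\mathbf{e}_{4}) = \begin{pmatrix} 0 & - i & 0 & 0 \\ - i & 0 & 0 & 0 \\ 0 & 0 & 0 & - i \\ 0 & 0 & - i & 0 \end{pmatrix}.
M = (\frac{4}{5})*rho(e_{1}) + (2)*rho(e_{3}) + (-2)*rho(e_{13}) + (1)*rho(e_{34}), summed entrywise:
Answer: \begin{pmatrix} \frac{4}{5} & - i & 0 & 0 \\ - i & \frac{4}{5} & 0 & 0 \\ 0 & 4 i & - \frac{4}{5} & - i \\ - 4 i & 0 & - i & - \frac{4}{5} \end{pmatrix}
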